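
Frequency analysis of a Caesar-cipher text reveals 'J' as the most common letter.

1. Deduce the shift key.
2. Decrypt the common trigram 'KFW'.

Step 1: In English, 'E' is the most frequent letter (12.7%).
Step 2: The most frequent ciphertext letter is 'J' (position 9).
Step 3: Shift = (9 - 4) mod 26 = 5.
Step 4: Decrypt 'KFW' by shifting back 5:
  K -> F
  F -> A
  W -> R
Step 5: 'KFW' decrypts to 'FAR'.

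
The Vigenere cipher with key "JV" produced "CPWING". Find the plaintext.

Step 1: Extend key: JVJVJV
Step 2: Decrypt each letter (c - k) mod 26:
  C(2) - J(9) = (2-9) mod 26 = 19 = T
  P(15) - V(21) = (15-21) mod 26 = 20 = U
  W(22) - J(9) = (22-9) mod 26 = 13 = N
  I(8) - V(21) = (8-21) mod 26 = 13 = N
  N(13) - J(9) = (13-9) mod 26 = 4 = E
  G(6) - V(21) = (6-21) mod 26 = 11 = L
Plaintext: TUNNEL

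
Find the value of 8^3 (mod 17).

Step 1: Compute 8^3 mod 17 step by step, reducing modulo 17 at each step.
  8^1 mod 17 = 8
  8^2 mod 17 = (8 * 8) mod 17 = 13
  8^3 mod 17 = (13 * 8) mod 17 = 2
Step 2: Result = 2.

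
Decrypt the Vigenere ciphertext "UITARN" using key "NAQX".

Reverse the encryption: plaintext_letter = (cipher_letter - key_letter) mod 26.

Step 1: Extend key: NAQXNA
Step 2: Decrypt each letter (c - k) mod 26:
  U(20) - N(13) = (20-13) mod 26 = 7 = H
  I(8) - A(0) = (8-0) mod 26 = 8 = I
  T(19) - Q(16) = (19-16) mod 26 = 3 = D
  A(0) - X(23) = (0-23) mod 26 = 3 = D
  R(17) - N(13) = (17-13) mod 26 = 4 = E
  N(13) - A(0) = (13-0) mod 26 = 13 = N
Plaintext: HIDDEN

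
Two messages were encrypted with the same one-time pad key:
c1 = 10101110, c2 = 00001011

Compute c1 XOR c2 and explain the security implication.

Step 1: c1 XOR c2 = (m1 XOR k) XOR (m2 XOR k).
Step 2: By XOR associativity/commutativity: = m1 XOR m2 XOR k XOR k = m1 XOR m2.
Step 3: 10101110 XOR 00001011 = 10100101 = 165.
Step 4: The key cancels out! An attacker learns m1 XOR m2 = 165, revealing the relationship between plaintexts.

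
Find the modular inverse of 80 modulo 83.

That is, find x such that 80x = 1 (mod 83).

Step 1: We need x such that 80 * x = 1 (mod 83).
Step 2: Using the extended Euclidean algorithm or trial:
  80 * 55 = 4400 = 53 * 83 + 1.
Step 3: Since 4400 mod 83 = 1, the inverse is x = 55.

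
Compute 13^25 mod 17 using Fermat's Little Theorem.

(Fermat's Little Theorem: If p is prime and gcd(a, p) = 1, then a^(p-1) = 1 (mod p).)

Step 1: Since 17 is prime, by Fermat's Little Theorem: 13^16 = 1 (mod 17).
Step 2: Reduce exponent: 25 mod 16 = 9.
Step 3: So 13^25 = 13^9 (mod 17).
Step 4: 13^9 mod 17 = 13.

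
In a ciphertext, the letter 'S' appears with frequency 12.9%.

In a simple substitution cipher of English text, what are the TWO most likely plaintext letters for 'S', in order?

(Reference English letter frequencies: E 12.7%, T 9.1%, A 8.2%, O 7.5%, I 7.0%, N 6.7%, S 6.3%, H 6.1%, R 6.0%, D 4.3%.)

Step 1: Observed frequency of 'S' is 12.9%.
Step 2: Compute distances to each reference frequency and sort:
  E (12.7%): difference = 0.2% <-- BEST
  T (9.1%): difference = 3.8% <-- RUNNER-UP
  A (8.2%): difference = 4.7%
  O (7.5%): difference = 5.4%
  I (7.0%): difference = 5.9%
Step 3: Most likely is 'E' (12.7%, diff 0.2%); second most likely is 'T' (9.1%, diff 3.8%).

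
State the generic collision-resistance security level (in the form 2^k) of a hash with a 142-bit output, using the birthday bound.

Step 1: The birthday paradox gives collision probability ~50% after sqrt(2^n) = 2^(n/2) hashes.
Step 2: For 142-bit output: 2^(142/2) = 2^71.
Step 3: Approximately 2^71 hash computations needed.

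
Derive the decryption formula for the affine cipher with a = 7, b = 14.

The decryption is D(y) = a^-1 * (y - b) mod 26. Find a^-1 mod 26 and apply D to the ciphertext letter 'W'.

Step 1: Find a^-1, the modular inverse of 7 mod 26.
Step 2: We need 7 * a^-1 = 1 (mod 26).
Step 3: 7 * 15 = 105 = 4 * 26 + 1, so a^-1 = 15.
Step 4: D(y) = 15(y - 14) mod 26.
Step 5: Apply to 'W' (y = 22): D(22) = 15 * (22 - 14) mod 26 = 15 * 8 mod 26 = 16 -> 'Q'.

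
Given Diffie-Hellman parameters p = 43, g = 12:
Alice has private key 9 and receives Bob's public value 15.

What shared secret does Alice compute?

Step 1: s = B^a mod p = 15^9 mod 43.
  15^1 mod 43 = 15
  15^2 mod 43 = (15 * 15) mod 43 = 10
  15^3 mod 43 = (10 * 15) mod 43 = 21
  15^4 mod 43 = (21 * 15) mod 43 = 14
  15^5 mod 43 = (14 * 15) mod 43 = 38
  15^6 mod 43 = (38 * 15) mod 43 = 11
  15^7 mod 43 = (11 * 15) mod 43 = 36
  15^8 mod 43 = (36 * 15) mod 43 = 24
  15^9 mod 43 = (24 * 15) mod 43 = 16
Result: shared secret = 16.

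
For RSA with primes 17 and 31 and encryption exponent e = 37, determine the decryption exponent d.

Step 1: n = 17 * 31 = 527.
Step 2: phi(n) = 16 * 30 = 480.
Step 3: Find d such that 37 * d = 1 (mod 480).
Step 4: d = 37^(-1) mod 480 = 13.
Verification: 37 * 13 = 481 = 1 * 480 + 1.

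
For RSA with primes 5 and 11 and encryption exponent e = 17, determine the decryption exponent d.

Step 1: n = 5 * 11 = 55.
Step 2: phi(n) = 4 * 10 = 40.
Step 3: Find d such that 17 * d = 1 (mod 40).
Step 4: d = 17^(-1) mod 40 = 33.
Verification: 17 * 33 = 561 = 14 * 40 + 1.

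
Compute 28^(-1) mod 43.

Step 1: We need x such that 28 * x = 1 (mod 43).
Step 2: Using the extended Euclidean algorithm or trial:
  28 * 20 = 560 = 13 * 43 + 1.
Step 3: Since 560 mod 43 = 1, the inverse is x = 20.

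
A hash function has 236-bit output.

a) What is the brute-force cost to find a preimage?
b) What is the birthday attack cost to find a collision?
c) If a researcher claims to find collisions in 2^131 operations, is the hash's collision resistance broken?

Step 1: Preimage resistance requires brute-force of 2^236 operations.
Step 2: Collision resistance (birthday bound) = 2^(236/2) = 2^118.
Step 3: The claimed attack costs 2^131 operations.
Step 4: Since 2^131 >= 2^118, the claimed attack is no faster than the generic birthday attack, so this does not break collision resistance.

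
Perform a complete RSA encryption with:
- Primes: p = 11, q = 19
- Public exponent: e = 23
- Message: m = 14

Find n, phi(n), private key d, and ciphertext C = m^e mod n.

Step 1: n = 11 * 19 = 209.
Step 2: phi(n) = (11-1)(19-1) = 10 * 18 = 180.
Step 3: Find d = 23^(-1) mod 180 = 47.
  Verify: 23 * 47 = 1081 = 1 (mod 180).
Step 4: C = 14^23 mod 209 = 181.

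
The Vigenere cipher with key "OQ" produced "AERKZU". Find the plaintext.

Step 1: Extend key: OQOQOQ
Step 2: Decrypt each letter (c - k) mod 26:
  A(0) - O(14) = (0-14) mod 26 = 12 = M
  E(4) - Q(16) = (4-16) mod 26 = 14 = O
  R(17) - O(14) = (17-14) mod 26 = 3 = D
  K(10) - Q(16) = (10-16) mod 26 = 20 = U
  Z(25) - O(14) = (25-14) mod 26 = 11 = L
  U(20) - Q(16) = (20-16) mod 26 = 4 = E
Plaintext: MODULE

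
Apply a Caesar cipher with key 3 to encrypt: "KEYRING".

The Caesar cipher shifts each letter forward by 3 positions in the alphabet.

Step 1: For each letter, shift forward by 3 positions (mod 26).
  K (position 10) -> position (10+3) mod 26 = 13 -> N
  E (position 4) -> position (4+3) mod 26 = 7 -> H
  Y (position 24) -> position (24+3) mod 26 = 1 -> B
  R (position 17) -> position (17+3) mod 26 = 20 -> U
  I (position 8) -> position (8+3) mod 26 = 11 -> L
  N (position 13) -> position (13+3) mod 26 = 16 -> Q
  G (position 6) -> position (6+3) mod 26 = 9 -> J
Result: NHBULQJ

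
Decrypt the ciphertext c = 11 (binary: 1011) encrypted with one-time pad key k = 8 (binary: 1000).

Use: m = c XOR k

Step 1: XOR ciphertext with key:
  Ciphertext: 1011
  Key:        1000
  XOR:        0011
Step 2: Plaintext = 0011 = 3 in decimal.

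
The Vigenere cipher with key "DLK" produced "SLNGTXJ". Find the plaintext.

Step 1: Extend key: DLKDLKD
Step 2: Decrypt each letter (c - k) mod 26:
  S(18) - D(3) = (18-3) mod 26 = 15 = P
  L(11) - L(11) = (11-11) mod 26 = 0 = A
  N(13) - K(10) = (13-10) mod 26 = 3 = D
  G(6) - D(3) = (6-3) mod 26 = 3 = D
  T(19) - L(11) = (19-11) mod 26 = 8 = I
  X(23) - K(10) = (23-10) mod 26 = 13 = N
  J(9) - D(3) = (9-3) mod 26 = 6 = G
Plaintext: PADDING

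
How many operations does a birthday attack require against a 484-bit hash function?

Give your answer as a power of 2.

Step 1: The birthday paradox gives collision probability ~50% after sqrt(2^n) = 2^(n/2) hashes.
Step 2: For 484-bit output: 2^(484/2) = 2^242.
Step 3: Approximately 2^242 hash computations needed.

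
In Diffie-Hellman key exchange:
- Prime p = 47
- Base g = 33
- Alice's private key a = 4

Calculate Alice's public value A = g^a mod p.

Step 1: A = g^a mod p = 33^4 mod 47.
  33^1 mod 47 = 33
  33^2 mod 47 = (33 * 33) mod 47 = 8
  33^3 mod 47 = (8 * 33) mod 47 = 29
  33^4 mod 47 = (29 * 33) mod 47 = 17
Result: A = 17.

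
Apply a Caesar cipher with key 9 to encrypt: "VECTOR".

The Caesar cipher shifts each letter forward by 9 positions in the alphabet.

Step 1: For each letter, shift forward by 9 positions (mod 26).
  V (position 21) -> position (21+9) mod 26 = 4 -> E
  E (position 4) -> position (4+9) mod 26 = 13 -> N
  C (position 2) -> position (2+9) mod 26 = 11 -> L
  T (position 19) -> position (19+9) mod 26 = 2 -> C
  O (position 14) -> position (14+9) mod 26 = 23 -> X
  R (position 17) -> position (17+9) mod 26 = 0 -> A
Result: ENLCXA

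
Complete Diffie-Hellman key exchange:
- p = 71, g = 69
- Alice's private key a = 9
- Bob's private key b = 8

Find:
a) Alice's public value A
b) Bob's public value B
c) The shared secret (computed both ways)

Step 1: A = g^a mod p = 69^9 mod 71 = 56.
Step 2: B = g^b mod p = 69^8 mod 71 = 43.
Step 3: Alice computes s = B^a mod p = 43^9 mod 71 = 4.
Step 4: Bob computes s = A^b mod p = 56^8 mod 71 = 4.
Both sides agree: shared secret = 4.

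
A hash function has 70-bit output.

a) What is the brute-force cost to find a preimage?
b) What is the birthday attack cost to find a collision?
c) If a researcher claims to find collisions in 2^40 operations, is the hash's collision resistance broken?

Step 1: Preimage resistance requires brute-force of 2^70 operations.
Step 2: Collision resistance (birthday bound) = 2^(70/2) = 2^35.
Step 3: The claimed attack costs 2^40 operations.
Step 4: Since 2^40 >= 2^35, the claimed attack is no faster than the generic birthday attack, so this does not break collision resistance.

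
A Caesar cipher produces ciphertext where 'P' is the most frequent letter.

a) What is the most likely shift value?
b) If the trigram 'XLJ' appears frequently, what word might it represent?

Step 1: In English, 'E' is the most frequent letter (12.7%).
Step 2: The most frequent ciphertext letter is 'P' (position 15).
Step 3: Shift = (15 - 4) mod 26 = 11.
Step 4: Decrypt 'XLJ' by shifting back 11:
  X -> M
  L -> A
  J -> Y
Step 5: 'XLJ' decrypts to 'MAY'.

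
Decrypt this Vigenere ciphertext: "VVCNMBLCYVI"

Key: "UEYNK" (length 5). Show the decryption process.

Step 1: Key 'UEYNK' has length 5. Extended key: UEYNKUEYNKU
Step 2: Decrypt each position:
  V(21) - U(20) = 1 = B
  V(21) - E(4) = 17 = R
  C(2) - Y(24) = 4 = E
  N(13) - N(13) = 0 = A
  M(12) - K(10) = 2 = C
  B(1) - U(20) = 7 = H
  L(11) - E(4) = 7 = H
  C(2) - Y(24) = 4 = E
  Y(24) - N(13) = 11 = L
  V(21) - K(10) = 11 = L
  I(8) - U(20) = 14 = O
Plaintext: BREACHHELLO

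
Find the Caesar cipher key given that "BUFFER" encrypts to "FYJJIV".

Step 1: Compare first letters: B (position 1) -> F (position 5).
Step 2: Shift = (5 - 1) mod 26 = 4.
The shift value is 4.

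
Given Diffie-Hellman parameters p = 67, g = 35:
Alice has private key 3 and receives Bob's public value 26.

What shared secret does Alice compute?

Step 1: s = B^a mod p = 26^3 mod 67.
  26^1 mod 67 = 26
  26^2 mod 67 = (26 * 26) mod 67 = 6
  26^3 mod 67 = (6 * 26) mod 67 = 22
Result: shared secret = 22.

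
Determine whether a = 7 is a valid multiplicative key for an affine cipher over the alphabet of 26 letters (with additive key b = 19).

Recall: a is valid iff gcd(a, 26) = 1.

Step 1: Compute gcd(7, 26).
Step 2: gcd(7, 26) = 1.
Since gcd = 1, 7 is coprime with 26, so it is a valid key.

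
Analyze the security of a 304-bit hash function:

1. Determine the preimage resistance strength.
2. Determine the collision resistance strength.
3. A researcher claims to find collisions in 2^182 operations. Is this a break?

Step 1: Preimage resistance requires brute-force of 2^304 operations.
Step 2: Collision resistance (birthday bound) = 2^(304/2) = 2^152.
Step 3: The claimed attack costs 2^182 operations.
Step 4: Since 2^182 >= 2^152, the claimed attack is no faster than the generic birthday attack, so this does not break collision resistance.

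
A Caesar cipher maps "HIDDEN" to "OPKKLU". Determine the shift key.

Step 1: Compare first letters: H (position 7) -> O (position 14).
Step 2: Shift = (14 - 7) mod 26 = 7.
The shift value is 7.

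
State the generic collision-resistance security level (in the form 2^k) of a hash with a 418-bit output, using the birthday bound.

Step 1: The birthday paradox gives collision probability ~50% after sqrt(2^n) = 2^(n/2) hashes.
Step 2: For 418-bit output: 2^(418/2) = 2^209.
Step 3: Approximately 2^209 hash computations needed.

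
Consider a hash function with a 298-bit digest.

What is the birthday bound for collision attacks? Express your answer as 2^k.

Step 1: The birthday paradox gives collision probability ~50% after sqrt(2^n) = 2^(n/2) hashes.
Step 2: For 298-bit output: 2^(298/2) = 2^149.
Step 3: Approximately 2^149 hash computations needed.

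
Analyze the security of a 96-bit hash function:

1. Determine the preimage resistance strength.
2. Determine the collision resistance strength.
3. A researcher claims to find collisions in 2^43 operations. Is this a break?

Step 1: Preimage resistance requires brute-force of 2^96 operations.
Step 2: Collision resistance (birthday bound) = 2^(96/2) = 2^48.
Step 3: The claimed attack costs 2^43 operations.
Step 4: Since 2^43 < 2^48, the claimed attack beats the generic birthday bound, so collision resistance is broken.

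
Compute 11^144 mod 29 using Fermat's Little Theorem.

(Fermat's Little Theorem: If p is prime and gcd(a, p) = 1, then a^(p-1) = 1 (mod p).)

Step 1: Since 29 is prime, by Fermat's Little Theorem: 11^28 = 1 (mod 29).
Step 2: Reduce exponent: 144 mod 28 = 4.
Step 3: So 11^144 = 11^4 (mod 29).
Step 4: 11^4 mod 29 = 25.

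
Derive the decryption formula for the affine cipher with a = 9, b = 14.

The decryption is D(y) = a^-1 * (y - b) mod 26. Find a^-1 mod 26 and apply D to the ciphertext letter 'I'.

Step 1: Find a^-1, the modular inverse of 9 mod 26.
Step 2: We need 9 * a^-1 = 1 (mod 26).
Step 3: 9 * 3 = 27 = 1 * 26 + 1, so a^-1 = 3.
Step 4: D(y) = 3(y - 14) mod 26.
Step 5: Apply to 'I' (y = 8): D(8) = 3 * (8 - 14) mod 26 = 3 * -6 mod 26 = 8 -> 'I'.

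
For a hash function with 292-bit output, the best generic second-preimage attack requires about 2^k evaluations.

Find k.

Step 1: The hash has a 292-bit output.
Step 2: Second-preimage resistance means: given a specific input x, it should be infeasible to find a different y with h(y) = h(x).
With a 292-bit output, a generic search for a second preimage costs about 2^292 evaluations (each trial matches the fixed target with probability 2^-292).
Step 3: Security level = 292 bits.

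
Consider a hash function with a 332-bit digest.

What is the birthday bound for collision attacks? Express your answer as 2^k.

Step 1: The birthday paradox gives collision probability ~50% after sqrt(2^n) = 2^(n/2) hashes.
Step 2: For 332-bit output: 2^(332/2) = 2^166.
Step 3: Approximately 2^166 hash computations needed.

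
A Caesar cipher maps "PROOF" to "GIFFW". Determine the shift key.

Step 1: Compare first letters: P (position 15) -> G (position 6).
Step 2: Shift = (6 - 15) mod 26 = 17.
The shift value is 17.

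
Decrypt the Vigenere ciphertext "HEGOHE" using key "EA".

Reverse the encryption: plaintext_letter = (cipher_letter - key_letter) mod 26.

Step 1: Extend key: EAEAEA
Step 2: Decrypt each letter (c - k) mod 26:
  H(7) - E(4) = (7-4) mod 26 = 3 = D
  E(4) - A(0) = (4-0) mod 26 = 4 = E
  G(6) - E(4) = (6-4) mod 26 = 2 = C
  O(14) - A(0) = (14-0) mod 26 = 14 = O
  H(7) - E(4) = (7-4) mod 26 = 3 = D
  E(4) - A(0) = (4-0) mod 26 = 4 = E
Plaintext: DECODE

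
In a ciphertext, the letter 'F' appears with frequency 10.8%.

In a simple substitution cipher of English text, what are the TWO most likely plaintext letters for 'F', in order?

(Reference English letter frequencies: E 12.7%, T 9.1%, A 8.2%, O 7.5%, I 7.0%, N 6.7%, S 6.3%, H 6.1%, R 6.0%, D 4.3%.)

Step 1: Observed frequency of 'F' is 10.8%.
Step 2: Compute distances to each reference frequency and sort:
  T (9.1%): difference = 1.7% <-- BEST
  E (12.7%): difference = 1.9% <-- RUNNER-UP
  A (8.2%): difference = 2.6%
  O (7.5%): difference = 3.3%
  I (7.0%): difference = 3.8%
Step 3: Most likely is 'T' (9.1%, diff 1.7%); second most likely is 'E' (12.7%, diff 1.9%).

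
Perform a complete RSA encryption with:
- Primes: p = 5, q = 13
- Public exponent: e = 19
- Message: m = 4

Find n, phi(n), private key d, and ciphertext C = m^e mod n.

Step 1: n = 5 * 13 = 65.
Step 2: phi(n) = (5-1)(13-1) = 4 * 12 = 48.
Step 3: Find d = 19^(-1) mod 48 = 43.
  Verify: 19 * 43 = 817 = 1 (mod 48).
Step 4: C = 4^19 mod 65 = 4.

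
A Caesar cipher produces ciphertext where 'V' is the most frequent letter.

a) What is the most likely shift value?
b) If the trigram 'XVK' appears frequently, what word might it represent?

Step 1: In English, 'E' is the most frequent letter (12.7%).
Step 2: The most frequent ciphertext letter is 'V' (position 21).
Step 3: Shift = (21 - 4) mod 26 = 17.
Step 4: Decrypt 'XVK' by shifting back 17:
  X -> G
  V -> E
  K -> T
Step 5: 'XVK' decrypts to 'GET'.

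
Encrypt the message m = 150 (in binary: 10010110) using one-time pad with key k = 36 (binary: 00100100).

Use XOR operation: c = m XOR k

Step 1: Write out the XOR operation bit by bit:
  Message: 10010110
  Key:     00100100
  XOR:     10110010
Step 2: Convert to decimal: 10110010 = 178.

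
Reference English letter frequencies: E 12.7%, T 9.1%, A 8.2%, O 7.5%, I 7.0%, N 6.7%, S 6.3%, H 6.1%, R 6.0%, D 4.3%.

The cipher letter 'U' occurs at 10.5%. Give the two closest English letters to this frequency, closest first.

Step 1: Observed frequency of 'U' is 10.5%.
Step 2: Compute distances to each reference frequency and sort:
  T (9.1%): difference = 1.4% <-- BEST
  E (12.7%): difference = 2.2% <-- RUNNER-UP
  A (8.2%): difference = 2.3%
  O (7.5%): difference = 3.0%
  I (7.0%): difference = 3.5%
Step 3: Most likely is 'T' (9.1%, diff 1.4%); second most likely is 'E' (12.7%, diff 2.2%).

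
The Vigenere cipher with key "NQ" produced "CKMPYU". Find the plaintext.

Step 1: Extend key: NQNQNQ
Step 2: Decrypt each letter (c - k) mod 26:
  C(2) - N(13) = (2-13) mod 26 = 15 = P
  K(10) - Q(16) = (10-16) mod 26 = 20 = U
  M(12) - N(13) = (12-13) mod 26 = 25 = Z
  P(15) - Q(16) = (15-16) mod 26 = 25 = Z
  Y(24) - N(13) = (24-13) mod 26 = 11 = L
  U(20) - Q(16) = (20-16) mod 26 = 4 = E
Plaintext: PUZZLE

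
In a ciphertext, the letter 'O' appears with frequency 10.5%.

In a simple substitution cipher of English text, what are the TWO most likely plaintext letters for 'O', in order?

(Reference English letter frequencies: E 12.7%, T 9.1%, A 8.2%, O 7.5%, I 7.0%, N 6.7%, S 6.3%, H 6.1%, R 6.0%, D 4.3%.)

Step 1: Observed frequency of 'O' is 10.5%.
Step 2: Compute distances to each reference frequency and sort:
  T (9.1%): difference = 1.4% <-- BEST
  E (12.7%): difference = 2.2% <-- RUNNER-UP
  A (8.2%): difference = 2.3%
  O (7.5%): difference = 3.0%
  I (7.0%): difference = 3.5%
Step 3: Most likely is 'T' (9.1%, diff 1.4%); second most likely is 'E' (12.7%, diff 2.2%).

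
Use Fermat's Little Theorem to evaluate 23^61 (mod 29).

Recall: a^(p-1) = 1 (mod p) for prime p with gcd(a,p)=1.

Step 1: Since 29 is prime, by Fermat's Little Theorem: 23^28 = 1 (mod 29).
Step 2: Reduce exponent: 61 mod 28 = 5.
Step 3: So 23^61 = 23^5 (mod 29).
Step 4: 23^5 mod 29 = 25.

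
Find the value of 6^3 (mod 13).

Step 1: Compute 6^3 mod 13 step by step, reducing modulo 13 at each step.
  6^1 mod 13 = 6
  6^2 mod 13 = (6 * 6) mod 13 = 10
  6^3 mod 13 = (10 * 6) mod 13 = 8
Step 2: Result = 8.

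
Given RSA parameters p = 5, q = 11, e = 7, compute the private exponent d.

Step 1: n = 5 * 11 = 55.
Step 2: phi(n) = 4 * 10 = 40.
Step 3: Find d such that 7 * d = 1 (mod 40).
Step 4: d = 7^(-1) mod 40 = 23.
Verification: 7 * 23 = 161 = 4 * 40 + 1.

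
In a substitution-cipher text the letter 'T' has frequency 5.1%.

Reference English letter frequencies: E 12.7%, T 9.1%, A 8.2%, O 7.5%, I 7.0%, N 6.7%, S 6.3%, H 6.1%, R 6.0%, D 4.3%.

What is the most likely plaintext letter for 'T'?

Step 1: The observed frequency is 5.1%.
Step 2: Compare with English frequencies:
  E: 12.7% (difference: 7.6%)
  T: 9.1% (difference: 4.0%)
  A: 8.2% (difference: 3.1%)
  O: 7.5% (difference: 2.4%)
  I: 7.0% (difference: 1.9%)
  N: 6.7% (difference: 1.6%)
  S: 6.3% (difference: 1.2%)
  H: 6.1% (difference: 1.0%)
  R: 6.0% (difference: 0.9%)
  D: 4.3% (difference: 0.8%) <-- closest
Step 3: 'T' most likely represents 'D' (frequency 4.3%).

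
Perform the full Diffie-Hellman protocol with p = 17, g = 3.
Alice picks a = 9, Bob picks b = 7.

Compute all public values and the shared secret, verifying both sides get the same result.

Step 1: A = g^a mod p = 3^9 mod 17 = 14.
Step 2: B = g^b mod p = 3^7 mod 17 = 11.
Step 3: Alice computes s = B^a mod p = 11^9 mod 17 = 6.
Step 4: Bob computes s = A^b mod p = 14^7 mod 17 = 6.
Both sides agree: shared secret = 6.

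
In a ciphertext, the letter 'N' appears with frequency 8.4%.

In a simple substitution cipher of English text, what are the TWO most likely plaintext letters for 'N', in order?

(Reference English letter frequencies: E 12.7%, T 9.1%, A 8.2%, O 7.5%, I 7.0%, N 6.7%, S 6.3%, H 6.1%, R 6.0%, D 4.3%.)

Step 1: Observed frequency of 'N' is 8.4%.
Step 2: Compute distances to each reference frequency and sort:
  A (8.2%): difference = 0.2% <-- BEST
  T (9.1%): difference = 0.7% <-- RUNNER-UP
  O (7.5%): difference = 0.9%
  I (7.0%): difference = 1.4%
  N (6.7%): difference = 1.7%
Step 3: Most likely is 'A' (8.2%, diff 0.2%); second most likely is 'T' (9.1%, diff 0.7%).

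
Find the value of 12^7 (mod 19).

Step 1: Compute 12^7 mod 19 step by step, reducing modulo 19 at each step.
  12^1 mod 19 = 12
  12^2 mod 19 = (12 * 12) mod 19 = 11
  12^3 mod 19 = (11 * 12) mod 19 = 18
  12^4 mod 19 = (18 * 12) mod 19 = 7
  12^5 mod 19 = (7 * 12) mod 19 = 8
  12^6 mod 19 = (8 * 12) mod 19 = 1
  12^7 mod 19 = (1 * 12) mod 19 = 12
Step 2: Result = 12.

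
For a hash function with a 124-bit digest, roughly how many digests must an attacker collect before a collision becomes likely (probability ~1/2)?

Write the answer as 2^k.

Step 1: The birthday paradox gives collision probability ~50% after sqrt(2^n) = 2^(n/2) hashes.
Step 2: For 124-bit output: 2^(124/2) = 2^62.
Step 3: Approximately 2^62 hash computations needed.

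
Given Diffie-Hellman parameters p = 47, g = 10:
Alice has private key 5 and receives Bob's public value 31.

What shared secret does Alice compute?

Step 1: s = B^a mod p = 31^5 mod 47.
  31^1 mod 47 = 31
  31^2 mod 47 = (31 * 31) mod 47 = 21
  31^3 mod 47 = (21 * 31) mod 47 = 40
  31^4 mod 47 = (40 * 31) mod 47 = 18
  31^5 mod 47 = (18 * 31) mod 47 = 41
Result: shared secret = 41.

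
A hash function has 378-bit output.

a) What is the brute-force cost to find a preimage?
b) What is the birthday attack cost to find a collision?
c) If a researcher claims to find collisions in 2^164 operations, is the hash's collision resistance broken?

Step 1: Preimage resistance requires brute-force of 2^378 operations.
Step 2: Collision resistance (birthday bound) = 2^(378/2) = 2^189.
Step 3: The claimed attack costs 2^164 operations.
Step 4: Since 2^164 < 2^189, the claimed attack beats the generic birthday bound, so collision resistance is broken.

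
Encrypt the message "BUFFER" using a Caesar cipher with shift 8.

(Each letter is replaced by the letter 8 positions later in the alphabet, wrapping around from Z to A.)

Step 1: For each letter, shift forward by 8 positions (mod 26).
  B (position 1) -> position (1+8) mod 26 = 9 -> J
  U (position 20) -> position (20+8) mod 26 = 2 -> C
  F (position 5) -> position (5+8) mod 26 = 13 -> N
  F (position 5) -> position (5+8) mod 26 = 13 -> N
  E (position 4) -> position (4+8) mod 26 = 12 -> M
  R (position 17) -> position (17+8) mod 26 = 25 -> Z
Result: JCNNMZ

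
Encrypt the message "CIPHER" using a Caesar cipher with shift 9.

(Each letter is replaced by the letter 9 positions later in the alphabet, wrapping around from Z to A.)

Step 1: For each letter, shift forward by 9 positions (mod 26).
  C (position 2) -> position (2+9) mod 26 = 11 -> L
  I (position 8) -> position (8+9) mod 26 = 17 -> R
  P (position 15) -> position (15+9) mod 26 = 24 -> Y
  H (position 7) -> position (7+9) mod 26 = 16 -> Q
  E (position 4) -> position (4+9) mod 26 = 13 -> N
  R (position 17) -> position (17+9) mod 26 = 0 -> A
Result: LRYQNA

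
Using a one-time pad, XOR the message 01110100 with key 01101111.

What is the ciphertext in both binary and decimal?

Step 1: Write out the XOR operation bit by bit:
  Message: 01110100
  Key:     01101111
  XOR:     00011011
Step 2: Convert to decimal: 00011011 = 27.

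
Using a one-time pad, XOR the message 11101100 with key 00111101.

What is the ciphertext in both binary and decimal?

Step 1: Write out the XOR operation bit by bit:
  Message: 11101100
  Key:     00111101
  XOR:     11010001
Step 2: Convert to decimal: 11010001 = 209.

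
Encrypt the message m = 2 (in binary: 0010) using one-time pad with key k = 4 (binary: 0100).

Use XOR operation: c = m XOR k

Step 1: Write out the XOR operation bit by bit:
  Message: 0010
  Key:     0100
  XOR:     0110
Step 2: Convert to decimal: 0110 = 6.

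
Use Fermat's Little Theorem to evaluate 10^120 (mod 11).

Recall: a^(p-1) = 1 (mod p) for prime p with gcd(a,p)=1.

Step 1: Since 11 is prime, by Fermat's Little Theorem: 10^10 = 1 (mod 11).
Step 2: Reduce exponent: 120 mod 10 = 0.
Step 3: So 10^120 = 10^0 (mod 11).
Step 4: 10^0 mod 11 = 1.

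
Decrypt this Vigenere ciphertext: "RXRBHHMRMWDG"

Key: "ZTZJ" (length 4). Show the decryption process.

Step 1: Key 'ZTZJ' has length 4. Extended key: ZTZJZTZJZTZJ
Step 2: Decrypt each position:
  R(17) - Z(25) = 18 = S
  X(23) - T(19) = 4 = E
  R(17) - Z(25) = 18 = S
  B(1) - J(9) = 18 = S
  H(7) - Z(25) = 8 = I
  H(7) - T(19) = 14 = O
  M(12) - Z(25) = 13 = N
  R(17) - J(9) = 8 = I
  M(12) - Z(25) = 13 = N
  W(22) - T(19) = 3 = D
  D(3) - Z(25) = 4 = E
  G(6) - J(9) = 23 = X
Plaintext: SESSIONINDEX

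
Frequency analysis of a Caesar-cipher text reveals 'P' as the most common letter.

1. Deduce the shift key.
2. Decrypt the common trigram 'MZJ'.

Step 1: In English, 'E' is the most frequent letter (12.7%).
Step 2: The most frequent ciphertext letter is 'P' (position 15).
Step 3: Shift = (15 - 4) mod 26 = 11.
Step 4: Decrypt 'MZJ' by shifting back 11:
  M -> B
  Z -> O
  J -> Y
Step 5: 'MZJ' decrypts to 'BOY'.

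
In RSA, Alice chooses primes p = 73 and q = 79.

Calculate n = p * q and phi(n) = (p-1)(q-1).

Step 1: n = p * q = 73 * 79 = 5767.
Step 2: phi(n) = (p-1)(q-1) = 72 * 78 = 5616.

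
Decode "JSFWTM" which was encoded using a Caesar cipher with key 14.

Step 1: Reverse the shift by subtracting 14 from each letter position.
  J (position 9) -> position (9-14) mod 26 = 21 -> V
  S (position 18) -> position (18-14) mod 26 = 4 -> E
  F (position 5) -> position (5-14) mod 26 = 17 -> R
  W (position 22) -> position (22-14) mod 26 = 8 -> I
  T (position 19) -> position (19-14) mod 26 = 5 -> F
  M (position 12) -> position (12-14) mod 26 = 24 -> Y
Decrypted message: VERIFY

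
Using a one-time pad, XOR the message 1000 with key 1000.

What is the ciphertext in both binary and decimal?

Step 1: Write out the XOR operation bit by bit:
  Message: 1000
  Key:     1000
  XOR:     0000
Step 2: Convert to decimal: 0000 = 0.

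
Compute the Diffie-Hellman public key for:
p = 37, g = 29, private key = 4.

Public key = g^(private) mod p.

Step 1: A = g^a mod p = 29^4 mod 37.
  29^1 mod 37 = 29
  29^2 mod 37 = (29 * 29) mod 37 = 27
  29^3 mod 37 = (27 * 29) mod 37 = 6
  29^4 mod 37 = (6 * 29) mod 37 = 26
Result: A = 26.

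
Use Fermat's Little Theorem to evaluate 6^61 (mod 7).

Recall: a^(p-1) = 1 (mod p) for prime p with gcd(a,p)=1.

Step 1: Since 7 is prime, by Fermat's Little Theorem: 6^6 = 1 (mod 7).
Step 2: Reduce exponent: 61 mod 6 = 1.
Step 3: So 6^61 = 6^1 (mod 7).
Step 4: 6^1 mod 7 = 6.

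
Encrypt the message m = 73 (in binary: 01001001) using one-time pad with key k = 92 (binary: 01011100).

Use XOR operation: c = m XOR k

Step 1: Write out the XOR operation bit by bit:
  Message: 01001001
  Key:     01011100
  XOR:     00010101
Step 2: Convert to decimal: 00010101 = 21.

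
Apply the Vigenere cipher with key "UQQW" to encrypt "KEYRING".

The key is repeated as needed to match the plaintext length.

Step 1: Repeat key to match plaintext length:
  Plaintext: KEYRING
  Key:       UQQWUQQ
Step 2: Encrypt each letter:
  K(10) + U(20) = (10+20) mod 26 = 4 = E
  E(4) + Q(16) = (4+16) mod 26 = 20 = U
  Y(24) + Q(16) = (24+16) mod 26 = 14 = O
  R(17) + W(22) = (17+22) mod 26 = 13 = N
  I(8) + U(20) = (8+20) mod 26 = 2 = C
  N(13) + Q(16) = (13+16) mod 26 = 3 = D
  G(6) + Q(16) = (6+16) mod 26 = 22 = W
Ciphertext: EUONCDW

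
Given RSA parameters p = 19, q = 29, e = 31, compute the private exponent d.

Step 1: n = 19 * 29 = 551.
Step 2: phi(n) = 18 * 28 = 504.
Step 3: Find d such that 31 * d = 1 (mod 504).
Step 4: d = 31^(-1) mod 504 = 439.
Verification: 31 * 439 = 13609 = 27 * 504 + 1.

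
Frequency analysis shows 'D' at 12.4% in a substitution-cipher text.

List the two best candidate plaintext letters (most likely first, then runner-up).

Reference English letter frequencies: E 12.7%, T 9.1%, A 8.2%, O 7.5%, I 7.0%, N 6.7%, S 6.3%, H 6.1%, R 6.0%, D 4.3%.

Step 1: Observed frequency of 'D' is 12.4%.
Step 2: Compute distances to each reference frequency and sort:
  E (12.7%): difference = 0.3% <-- BEST
  T (9.1%): difference = 3.3% <-- RUNNER-UP
  A (8.2%): difference = 4.2%
  O (7.5%): difference = 4.9%
  I (7.0%): difference = 5.4%
Step 3: Most likely is 'E' (12.7%, diff 0.3%); second most likely is 'T' (9.1%, diff 3.3%).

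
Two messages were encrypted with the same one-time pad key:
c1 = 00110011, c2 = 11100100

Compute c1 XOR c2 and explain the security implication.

Step 1: c1 XOR c2 = (m1 XOR k) XOR (m2 XOR k).
Step 2: By XOR associativity/commutativity: = m1 XOR m2 XOR k XOR k = m1 XOR m2.
Step 3: 00110011 XOR 11100100 = 11010111 = 215.
Step 4: The key cancels out! An attacker learns m1 XOR m2 = 215, revealing the relationship between plaintexts.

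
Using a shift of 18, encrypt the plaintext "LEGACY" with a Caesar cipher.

Step 1: For each letter, shift forward by 18 positions (mod 26).
  L (position 11) -> position (11+18) mod 26 = 3 -> D
  E (position 4) -> position (4+18) mod 26 = 22 -> W
  G (position 6) -> position (6+18) mod 26 = 24 -> Y
  A (position 0) -> position (0+18) mod 26 = 18 -> S
  C (position 2) -> position (2+18) mod 26 = 20 -> U
  Y (position 24) -> position (24+18) mod 26 = 16 -> Q
Result: DWYSUQ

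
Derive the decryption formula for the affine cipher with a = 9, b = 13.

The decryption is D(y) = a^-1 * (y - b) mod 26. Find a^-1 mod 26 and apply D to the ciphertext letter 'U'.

Step 1: Find a^-1, the modular inverse of 9 mod 26.
Step 2: We need 9 * a^-1 = 1 (mod 26).
Step 3: 9 * 3 = 27 = 1 * 26 + 1, so a^-1 = 3.
Step 4: D(y) = 3(y - 13) mod 26.
Step 5: Apply to 'U' (y = 20): D(20) = 3 * (20 - 13) mod 26 = 3 * 7 mod 26 = 21 -> 'V'.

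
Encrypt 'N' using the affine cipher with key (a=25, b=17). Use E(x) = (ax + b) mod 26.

Step 1: Convert 'N' to number: x = 13.
Step 2: E(13) = (25 * 13 + 17) mod 26 = 342 mod 26 = 4.
Step 3: Convert 4 back to letter: E.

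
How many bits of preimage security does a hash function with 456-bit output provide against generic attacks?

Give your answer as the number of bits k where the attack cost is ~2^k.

Step 1: The hash has a 456-bit output.
Step 2: Preimage resistance means: given a digest h(x), it should be infeasible to find any input that hashes to it.
With a 456-bit output there are 2^456 possible digests, so a generic brute-force preimage search costs about 2^456 evaluations.
Step 3: Security level = 456 bits.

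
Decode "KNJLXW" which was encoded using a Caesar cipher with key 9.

Step 1: Reverse the shift by subtracting 9 from each letter position.
  K (position 10) -> position (10-9) mod 26 = 1 -> B
  N (position 13) -> position (13-9) mod 26 = 4 -> E
  J (position 9) -> position (9-9) mod 26 = 0 -> A
  L (position 11) -> position (11-9) mod 26 = 2 -> C
  X (position 23) -> position (23-9) mod 26 = 14 -> O
  W (position 22) -> position (22-9) mod 26 = 13 -> N
Decrypted message: BEACON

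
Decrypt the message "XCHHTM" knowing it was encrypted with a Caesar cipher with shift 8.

Step 1: Reverse the shift by subtracting 8 from each letter position.
  X (position 23) -> position (23-8) mod 26 = 15 -> P
  C (position 2) -> position (2-8) mod 26 = 20 -> U
  H (position 7) -> position (7-8) mod 26 = 25 -> Z
  H (position 7) -> position (7-8) mod 26 = 25 -> Z
  T (position 19) -> position (19-8) mod 26 = 11 -> L
  M (position 12) -> position (12-8) mod 26 = 4 -> E
Decrypted message: PUZZLE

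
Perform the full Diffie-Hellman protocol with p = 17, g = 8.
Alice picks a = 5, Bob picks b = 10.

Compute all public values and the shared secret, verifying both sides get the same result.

Step 1: A = g^a mod p = 8^5 mod 17 = 9.
Step 2: B = g^b mod p = 8^10 mod 17 = 13.
Step 3: Alice computes s = B^a mod p = 13^5 mod 17 = 13.
Step 4: Bob computes s = A^b mod p = 9^10 mod 17 = 13.
Both sides agree: shared secret = 13.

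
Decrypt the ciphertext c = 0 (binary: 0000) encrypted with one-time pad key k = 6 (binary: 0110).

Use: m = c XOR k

Step 1: XOR ciphertext with key:
  Ciphertext: 0000
  Key:        0110
  XOR:        0110
Step 2: Plaintext = 0110 = 6 in decimal.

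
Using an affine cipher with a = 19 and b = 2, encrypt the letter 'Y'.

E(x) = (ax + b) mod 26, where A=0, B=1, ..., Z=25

Step 1: Convert 'Y' to number: x = 24.
Step 2: E(24) = (19 * 24 + 2) mod 26 = 458 mod 26 = 16.
Step 3: Convert 16 back to letter: Q.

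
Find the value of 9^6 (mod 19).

Step 1: Compute 9^6 mod 19 step by step, reducing modulo 19 at each step.
  9^1 mod 19 = 9
  9^2 mod 19 = (9 * 9) mod 19 = 5
  9^3 mod 19 = (5 * 9) mod 19 = 7
  9^4 mod 19 = (7 * 9) mod 19 = 6
  9^5 mod 19 = (6 * 9) mod 19 = 16
  9^6 mod 19 = (16 * 9) mod 19 = 11
Step 2: Result = 11.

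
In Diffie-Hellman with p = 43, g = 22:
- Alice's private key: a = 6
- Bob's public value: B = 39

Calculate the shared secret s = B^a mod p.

Step 1: s = B^a mod p = 39^6 mod 43.
  39^1 mod 43 = 39
  39^2 mod 43 = (39 * 39) mod 43 = 16
  39^3 mod 43 = (16 * 39) mod 43 = 22
  39^4 mod 43 = (22 * 39) mod 43 = 41
  39^5 mod 43 = (41 * 39) mod 43 = 8
  39^6 mod 43 = (8 * 39) mod 43 = 11
Result: shared secret = 11.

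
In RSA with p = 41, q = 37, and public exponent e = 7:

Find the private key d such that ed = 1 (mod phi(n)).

Step 1: n = 41 * 37 = 1517.
Step 2: phi(n) = 40 * 36 = 1440.
Step 3: Find d such that 7 * d = 1 (mod 1440).
Step 4: d = 7^(-1) mod 1440 = 823.
Verification: 7 * 823 = 5761 = 4 * 1440 + 1.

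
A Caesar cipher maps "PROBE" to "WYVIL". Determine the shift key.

Step 1: Compare first letters: P (position 15) -> W (position 22).
Step 2: Shift = (22 - 15) mod 26 = 7.
The shift value is 7.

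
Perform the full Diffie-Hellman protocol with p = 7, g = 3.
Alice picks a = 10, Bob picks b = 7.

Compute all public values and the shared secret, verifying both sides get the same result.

Step 1: A = g^a mod p = 3^10 mod 7 = 4.
Step 2: B = g^b mod p = 3^7 mod 7 = 3.
Step 3: Alice computes s = B^a mod p = 3^10 mod 7 = 4.
Step 4: Bob computes s = A^b mod p = 4^7 mod 7 = 4.
Both sides agree: shared secret = 4.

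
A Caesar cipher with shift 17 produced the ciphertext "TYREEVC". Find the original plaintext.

Step 1: Reverse the shift by subtracting 17 from each letter position.
  T (position 19) -> position (19-17) mod 26 = 2 -> C
  Y (position 24) -> position (24-17) mod 26 = 7 -> H
  R (position 17) -> position (17-17) mod 26 = 0 -> A
  E (position 4) -> position (4-17) mod 26 = 13 -> N
  E (position 4) -> position (4-17) mod 26 = 13 -> N
  V (position 21) -> position (21-17) mod 26 = 4 -> E
  C (position 2) -> position (2-17) mod 26 = 11 -> L
Decrypted message: CHANNEL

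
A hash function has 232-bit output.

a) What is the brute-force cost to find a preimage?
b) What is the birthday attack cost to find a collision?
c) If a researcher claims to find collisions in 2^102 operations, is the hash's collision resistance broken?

Step 1: Preimage resistance requires brute-force of 2^232 operations.
Step 2: Collision resistance (birthday bound) = 2^(232/2) = 2^116.
Step 3: The claimed attack costs 2^102 operations.
Step 4: Since 2^102 < 2^116, the claimed attack beats the generic birthday bound, so collision resistance is broken.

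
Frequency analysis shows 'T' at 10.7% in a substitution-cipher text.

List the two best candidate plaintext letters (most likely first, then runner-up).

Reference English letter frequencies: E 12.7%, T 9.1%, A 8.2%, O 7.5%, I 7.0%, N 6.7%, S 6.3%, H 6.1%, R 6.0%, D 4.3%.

Step 1: Observed frequency of 'T' is 10.7%.
Step 2: Compute distances to each reference frequency and sort:
  T (9.1%): difference = 1.6% <-- BEST
  E (12.7%): difference = 2.0% <-- RUNNER-UP
  A (8.2%): difference = 2.5%
  O (7.5%): difference = 3.2%
  I (7.0%): difference = 3.7%
Step 3: Most likely is 'T' (9.1%, diff 1.6%); second most likely is 'E' (12.7%, diff 2.0%).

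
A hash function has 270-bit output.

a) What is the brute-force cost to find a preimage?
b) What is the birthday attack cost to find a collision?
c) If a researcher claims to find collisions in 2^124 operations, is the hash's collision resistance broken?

Step 1: Preimage resistance requires brute-force of 2^270 operations.
Step 2: Collision resistance (birthday bound) = 2^(270/2) = 2^135.
Step 3: The claimed attack costs 2^124 operations.
Step 4: Since 2^124 < 2^135, the claimed attack beats the generic birthday bound, so collision resistance is broken.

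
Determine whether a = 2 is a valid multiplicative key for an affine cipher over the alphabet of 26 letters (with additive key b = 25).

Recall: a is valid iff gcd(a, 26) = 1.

Step 1: Compute gcd(2, 26).
Step 2: gcd(2, 26) = 2.
Since gcd = 2 != 1, 2 shares a common factor with 26, so it cannot be used.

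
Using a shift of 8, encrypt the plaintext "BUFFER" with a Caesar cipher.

Step 1: For each letter, shift forward by 8 positions (mod 26).
  B (position 1) -> position (1+8) mod 26 = 9 -> J
  U (position 20) -> position (20+8) mod 26 = 2 -> C
  F (position 5) -> position (5+8) mod 26 = 13 -> N
  F (position 5) -> position (5+8) mod 26 = 13 -> N
  E (position 4) -> position (4+8) mod 26 = 12 -> M
  R (position 17) -> position (17+8) mod 26 = 25 -> Z
Result: JCNNMZ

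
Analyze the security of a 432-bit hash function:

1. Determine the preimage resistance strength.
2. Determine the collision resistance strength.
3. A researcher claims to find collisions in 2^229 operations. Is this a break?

Step 1: Preimage resistance requires brute-force of 2^432 operations.
Step 2: Collision resistance (birthday bound) = 2^(432/2) = 2^216.
Step 3: The claimed attack costs 2^229 operations.
Step 4: Since 2^229 >= 2^216, the claimed attack is no faster than the generic birthday attack, so this does not break collision resistance.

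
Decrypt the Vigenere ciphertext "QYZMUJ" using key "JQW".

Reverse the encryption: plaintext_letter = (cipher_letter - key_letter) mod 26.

Step 1: Extend key: JQWJQW
Step 2: Decrypt each letter (c - k) mod 26:
  Q(16) - J(9) = (16-9) mod 26 = 7 = H
  Y(24) - Q(16) = (24-16) mod 26 = 8 = I
  Z(25) - W(22) = (25-22) mod 26 = 3 = D
  M(12) - J(9) = (12-9) mod 26 = 3 = D
  U(20) - Q(16) = (20-16) mod 26 = 4 = E
  J(9) - W(22) = (9-22) mod 26 = 13 = N
Plaintext: HIDDEN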